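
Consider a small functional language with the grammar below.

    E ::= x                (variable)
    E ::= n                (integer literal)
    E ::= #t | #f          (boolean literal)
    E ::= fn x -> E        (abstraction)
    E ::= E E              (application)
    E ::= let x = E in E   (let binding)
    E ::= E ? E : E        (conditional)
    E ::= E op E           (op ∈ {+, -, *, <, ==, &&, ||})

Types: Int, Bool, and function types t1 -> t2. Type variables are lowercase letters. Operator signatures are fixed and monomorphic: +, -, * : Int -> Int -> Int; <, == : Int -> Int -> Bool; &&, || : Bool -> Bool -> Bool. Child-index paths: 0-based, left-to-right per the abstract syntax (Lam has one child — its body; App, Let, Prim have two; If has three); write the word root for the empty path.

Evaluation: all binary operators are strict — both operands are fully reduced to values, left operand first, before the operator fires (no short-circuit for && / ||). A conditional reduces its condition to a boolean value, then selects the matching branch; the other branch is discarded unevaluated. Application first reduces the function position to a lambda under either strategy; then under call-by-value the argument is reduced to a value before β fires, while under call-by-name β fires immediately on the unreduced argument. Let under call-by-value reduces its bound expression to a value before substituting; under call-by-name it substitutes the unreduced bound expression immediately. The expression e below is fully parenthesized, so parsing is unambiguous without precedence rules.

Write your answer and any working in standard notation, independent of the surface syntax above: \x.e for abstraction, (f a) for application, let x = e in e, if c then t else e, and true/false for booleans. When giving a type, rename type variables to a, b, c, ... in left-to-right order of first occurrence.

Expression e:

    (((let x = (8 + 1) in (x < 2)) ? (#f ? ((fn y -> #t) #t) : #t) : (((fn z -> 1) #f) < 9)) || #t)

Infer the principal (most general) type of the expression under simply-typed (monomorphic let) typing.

Working:
  unify Int ~ Int
  unify Int ~ Int
let x : Int
x : Int
  unify Int ~ Int
  unify Int ~ Int
  unify Bool ~ Bool
  unify Bool ~ Bool
\y._ : a -> Bool
  unify a -> Bool ~ Bool -> b
  unify a ~ Bool
  unify Bool ~ b
_ _ : Bool
  unify Bool ~ Bool
\z._ : c -> Int
  unify c -> Int ~ Bool -> d
  unify c ~ Bool
  unify Int ~ d
_ _ : Int
  unify Int ~ Int
  unify Int ~ Int
  unify Bool ~ Bool
  unify Bool ~ Bool
  unify Bool ~ Bool

Answer: Bool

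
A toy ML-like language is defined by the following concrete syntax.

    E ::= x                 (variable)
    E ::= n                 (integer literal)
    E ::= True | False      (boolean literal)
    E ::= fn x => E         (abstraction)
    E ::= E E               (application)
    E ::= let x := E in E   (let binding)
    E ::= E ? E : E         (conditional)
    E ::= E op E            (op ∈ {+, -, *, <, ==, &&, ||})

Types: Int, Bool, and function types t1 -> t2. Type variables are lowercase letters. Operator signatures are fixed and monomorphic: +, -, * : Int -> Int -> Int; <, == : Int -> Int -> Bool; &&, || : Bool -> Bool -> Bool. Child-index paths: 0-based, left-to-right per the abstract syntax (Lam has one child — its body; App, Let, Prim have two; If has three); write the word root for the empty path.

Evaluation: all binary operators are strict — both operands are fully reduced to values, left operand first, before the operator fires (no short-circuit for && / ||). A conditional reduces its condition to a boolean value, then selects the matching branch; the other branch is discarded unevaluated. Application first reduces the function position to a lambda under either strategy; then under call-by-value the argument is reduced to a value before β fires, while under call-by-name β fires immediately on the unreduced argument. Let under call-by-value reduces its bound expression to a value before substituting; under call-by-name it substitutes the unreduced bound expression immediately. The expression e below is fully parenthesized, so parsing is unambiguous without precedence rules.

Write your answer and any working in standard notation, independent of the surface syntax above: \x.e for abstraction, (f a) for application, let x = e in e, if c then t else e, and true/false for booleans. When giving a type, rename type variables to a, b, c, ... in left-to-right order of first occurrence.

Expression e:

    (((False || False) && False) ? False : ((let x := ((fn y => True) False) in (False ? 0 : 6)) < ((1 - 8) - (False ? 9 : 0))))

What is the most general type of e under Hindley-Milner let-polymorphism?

Working:
  unify Bool ~ Bool
  unify Bool ~ Bool
  unify Bool ~ Bool
  unify Bool ~ Bool
  unify Bool ~ Bool
\y._ : a -> Bool
  unify a -> Bool ~ Bool -> b
  unify a ~ Bool
  unify Bool ~ b
_ _ : Bool
let x : Bool
  unify Bool ~ Bool
  unify Int ~ Int
  unify Int ~ Int
  unify Int ~ Int
  unify Int ~ Int
  unify Int ~ Int
  unify Bool ~ Bool
  unify Int ~ Int
  unify Int ~ Int
  unify Int ~ Int
  unify Bool ~ Bool

Answer: Bool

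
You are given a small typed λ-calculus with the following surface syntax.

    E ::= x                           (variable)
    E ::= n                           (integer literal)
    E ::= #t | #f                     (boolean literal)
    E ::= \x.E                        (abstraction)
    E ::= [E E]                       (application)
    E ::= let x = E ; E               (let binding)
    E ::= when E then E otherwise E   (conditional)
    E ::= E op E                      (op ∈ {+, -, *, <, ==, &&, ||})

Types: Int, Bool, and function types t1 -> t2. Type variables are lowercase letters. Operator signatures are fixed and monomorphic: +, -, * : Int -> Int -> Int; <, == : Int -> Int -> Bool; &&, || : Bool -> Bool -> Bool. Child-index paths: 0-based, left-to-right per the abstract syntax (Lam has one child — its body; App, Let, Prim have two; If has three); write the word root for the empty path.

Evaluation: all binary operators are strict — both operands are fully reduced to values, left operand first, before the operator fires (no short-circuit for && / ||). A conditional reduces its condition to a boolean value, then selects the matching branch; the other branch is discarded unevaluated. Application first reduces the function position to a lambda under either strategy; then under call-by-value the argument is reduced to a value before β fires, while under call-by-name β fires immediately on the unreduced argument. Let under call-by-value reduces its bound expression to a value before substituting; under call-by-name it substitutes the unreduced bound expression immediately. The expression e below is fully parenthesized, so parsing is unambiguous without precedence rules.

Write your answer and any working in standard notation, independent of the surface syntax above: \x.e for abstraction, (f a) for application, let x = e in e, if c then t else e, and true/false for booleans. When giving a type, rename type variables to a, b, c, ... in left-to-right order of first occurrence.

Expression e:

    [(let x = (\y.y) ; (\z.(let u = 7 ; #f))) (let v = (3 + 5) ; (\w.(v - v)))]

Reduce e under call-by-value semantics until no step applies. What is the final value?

Working:
step 0: ((let x = (\y.y) in (\z.(let u = 7 in false))) (let v = (3 + 5) in (\w.(v - v))))
step 1: [let@0] ((\z.(let u = 7 in false)) (let v = (3 + 5) in (\w.(v - v))))
step 2: [delta@1.0] ((\z.(let u = 7 in false)) (let v = 8 in (\w.(v - v))))
step 3: [let@1] ((\z.(let u = 7 in false)) (\w.(8 - 8)))
step 4: [beta@root] (let u = 7 in false)
step 5: [let@root] false

Answer: false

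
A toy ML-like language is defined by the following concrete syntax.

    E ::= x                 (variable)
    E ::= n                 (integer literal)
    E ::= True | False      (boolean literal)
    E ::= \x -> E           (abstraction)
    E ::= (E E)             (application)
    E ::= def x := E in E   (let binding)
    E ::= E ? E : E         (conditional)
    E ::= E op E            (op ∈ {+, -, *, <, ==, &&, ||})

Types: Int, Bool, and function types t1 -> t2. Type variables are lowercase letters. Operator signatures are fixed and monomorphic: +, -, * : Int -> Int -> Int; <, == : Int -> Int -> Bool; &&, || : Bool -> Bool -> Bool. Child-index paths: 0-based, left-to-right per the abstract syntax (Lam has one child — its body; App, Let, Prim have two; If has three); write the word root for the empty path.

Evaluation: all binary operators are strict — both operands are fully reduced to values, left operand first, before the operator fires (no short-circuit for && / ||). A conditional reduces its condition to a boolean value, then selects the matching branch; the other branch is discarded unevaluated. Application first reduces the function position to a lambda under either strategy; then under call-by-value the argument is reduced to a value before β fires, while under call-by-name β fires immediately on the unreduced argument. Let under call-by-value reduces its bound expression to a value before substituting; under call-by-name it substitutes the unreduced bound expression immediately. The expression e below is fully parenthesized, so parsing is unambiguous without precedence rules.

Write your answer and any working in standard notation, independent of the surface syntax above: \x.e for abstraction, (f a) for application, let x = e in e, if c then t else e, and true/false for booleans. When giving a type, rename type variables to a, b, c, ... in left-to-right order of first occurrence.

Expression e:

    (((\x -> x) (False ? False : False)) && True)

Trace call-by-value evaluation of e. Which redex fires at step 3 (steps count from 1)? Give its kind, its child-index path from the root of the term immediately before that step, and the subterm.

Answer: delta at root : (false && true)

Trace:
step 0: (((\x.x) (if false then false else false)) && true)
step 1: [if@0.1] (((\x.x) false) && true)
step 2: [beta@0] (false && true)
step 3: [delta@root] false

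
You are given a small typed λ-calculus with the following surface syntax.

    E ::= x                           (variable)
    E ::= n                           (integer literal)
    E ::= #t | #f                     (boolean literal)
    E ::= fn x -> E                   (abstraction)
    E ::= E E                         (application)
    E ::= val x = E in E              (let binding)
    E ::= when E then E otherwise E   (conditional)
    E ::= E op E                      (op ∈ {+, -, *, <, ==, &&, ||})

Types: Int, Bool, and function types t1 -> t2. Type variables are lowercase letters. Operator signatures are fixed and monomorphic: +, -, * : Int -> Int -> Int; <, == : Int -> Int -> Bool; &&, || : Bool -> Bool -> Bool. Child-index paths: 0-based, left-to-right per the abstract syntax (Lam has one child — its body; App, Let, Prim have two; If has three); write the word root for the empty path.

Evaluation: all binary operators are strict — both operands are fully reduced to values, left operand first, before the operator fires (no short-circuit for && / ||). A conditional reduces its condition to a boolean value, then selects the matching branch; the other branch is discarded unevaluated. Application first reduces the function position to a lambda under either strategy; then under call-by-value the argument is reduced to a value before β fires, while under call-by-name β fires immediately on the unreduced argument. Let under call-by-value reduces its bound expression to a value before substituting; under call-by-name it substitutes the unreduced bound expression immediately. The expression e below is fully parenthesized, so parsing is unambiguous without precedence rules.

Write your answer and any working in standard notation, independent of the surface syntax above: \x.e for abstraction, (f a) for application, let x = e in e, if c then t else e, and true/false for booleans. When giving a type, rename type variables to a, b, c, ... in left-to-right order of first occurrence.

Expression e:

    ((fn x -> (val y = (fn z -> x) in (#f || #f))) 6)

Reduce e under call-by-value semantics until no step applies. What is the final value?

Answer: false

Trace:
step 0: ((\x.(let y = (\z.x) in (false || false))) 6)
step 1: [beta@root] (let y = (\z.6) in (false || false))
step 2: [let@root] (false || false)
step 3: [delta@root] false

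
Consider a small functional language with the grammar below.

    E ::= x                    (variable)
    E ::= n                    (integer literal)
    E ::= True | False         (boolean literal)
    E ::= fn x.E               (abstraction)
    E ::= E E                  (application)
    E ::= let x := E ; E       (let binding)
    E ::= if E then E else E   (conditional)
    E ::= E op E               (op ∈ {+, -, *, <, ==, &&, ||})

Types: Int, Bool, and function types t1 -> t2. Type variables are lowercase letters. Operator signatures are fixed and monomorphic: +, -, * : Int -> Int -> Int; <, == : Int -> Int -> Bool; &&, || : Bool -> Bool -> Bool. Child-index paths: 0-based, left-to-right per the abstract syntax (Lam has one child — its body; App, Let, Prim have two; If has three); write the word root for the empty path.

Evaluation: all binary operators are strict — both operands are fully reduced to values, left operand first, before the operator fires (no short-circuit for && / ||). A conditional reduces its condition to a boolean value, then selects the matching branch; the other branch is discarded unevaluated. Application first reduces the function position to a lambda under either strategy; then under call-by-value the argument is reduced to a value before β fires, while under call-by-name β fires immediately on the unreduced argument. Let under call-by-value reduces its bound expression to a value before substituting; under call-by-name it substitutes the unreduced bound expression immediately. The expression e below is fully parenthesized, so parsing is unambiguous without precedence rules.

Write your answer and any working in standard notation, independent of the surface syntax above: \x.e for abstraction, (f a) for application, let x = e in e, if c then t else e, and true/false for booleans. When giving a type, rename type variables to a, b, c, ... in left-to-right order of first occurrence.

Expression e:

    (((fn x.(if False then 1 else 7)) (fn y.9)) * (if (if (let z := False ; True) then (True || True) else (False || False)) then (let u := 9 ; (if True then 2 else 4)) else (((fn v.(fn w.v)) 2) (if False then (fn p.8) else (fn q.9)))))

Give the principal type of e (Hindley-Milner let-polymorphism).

Answer: Int

Trace:
  unify Bool ~ Bool
  unify Int ~ Int
\x._ : a -> Int
\y._ : b -> Int
  unify a -> Int ~ (b -> Int) -> c
  unify a ~ b -> Int
  unify Int ~ c
_ _ : Int
  unify Int ~ Int
let z : Bool
  unify Bool ~ Bool
  unify Bool ~ Bool
  unify Bool ~ Bool
  unify Bool ~ Bool
  unify Bool ~ Bool
  unify Bool ~ Bool
  unify Bool ~ Bool
let u : Int
  unify Bool ~ Bool
  unify Int ~ Int
v : d
\w._ : e -> d
\v._ : d -> e -> d
  unify d -> e -> d ~ Int -> f
  unify d ~ Int
  unify e -> Int ~ f
_ _ : e -> Int
  unify Bool ~ Bool
\p._ : g -> Int
\q._ : h -> Int
  unify g -> Int ~ h -> Int
  unify g ~ h
  unify Int ~ Int
  unify e -> Int ~ (h -> Int) -> i
  unify e ~ h -> Int
  unify Int ~ i
_ _ : Int
  unify Int ~ Int
  unify Int ~ Int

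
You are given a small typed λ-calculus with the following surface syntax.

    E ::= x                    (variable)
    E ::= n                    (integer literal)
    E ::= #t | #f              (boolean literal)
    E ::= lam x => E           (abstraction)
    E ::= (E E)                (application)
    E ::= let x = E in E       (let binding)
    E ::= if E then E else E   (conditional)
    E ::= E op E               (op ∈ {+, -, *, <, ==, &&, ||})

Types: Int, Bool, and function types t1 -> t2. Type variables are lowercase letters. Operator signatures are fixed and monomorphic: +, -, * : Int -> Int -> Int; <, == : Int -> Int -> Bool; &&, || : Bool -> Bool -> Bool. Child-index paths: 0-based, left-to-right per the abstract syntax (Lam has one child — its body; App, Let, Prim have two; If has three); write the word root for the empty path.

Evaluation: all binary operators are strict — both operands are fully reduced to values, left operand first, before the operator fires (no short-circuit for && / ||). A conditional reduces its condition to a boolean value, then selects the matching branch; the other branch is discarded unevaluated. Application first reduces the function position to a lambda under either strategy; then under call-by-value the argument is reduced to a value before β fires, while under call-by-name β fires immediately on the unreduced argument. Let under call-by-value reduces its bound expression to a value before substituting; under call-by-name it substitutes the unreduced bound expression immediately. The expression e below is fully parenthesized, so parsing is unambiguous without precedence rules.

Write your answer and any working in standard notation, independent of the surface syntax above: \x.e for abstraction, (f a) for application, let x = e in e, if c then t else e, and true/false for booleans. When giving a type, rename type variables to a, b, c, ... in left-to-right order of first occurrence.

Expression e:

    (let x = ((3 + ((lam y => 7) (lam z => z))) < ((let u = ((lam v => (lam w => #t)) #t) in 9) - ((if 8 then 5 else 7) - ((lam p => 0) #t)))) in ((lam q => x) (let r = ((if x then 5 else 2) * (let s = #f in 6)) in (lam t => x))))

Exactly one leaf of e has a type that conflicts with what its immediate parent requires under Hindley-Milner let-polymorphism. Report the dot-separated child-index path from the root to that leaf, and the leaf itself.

Working:
  unify Int ~ Int
\y._ : a -> Int
z : b
\z._ : b -> b
  unify a -> Int ~ (b -> b) -> c
  unify a ~ b -> b
  unify Int ~ c
_ _ : Int
  unify Int ~ Int
  unify Int ~ Int
\w._ : e -> Bool
\v._ : d -> e -> Bool
  unify d -> e -> Bool ~ Bool -> f
  unify d ~ Bool
  unify e -> Bool ~ f
_ _ : e -> Bool
let u : forall. e -> Bool
  unify Int ~ Int
  unify Int ~ Bool
  FAIL: mismatch Int ~ Bool

Answer: 0.1.1.0.0 : 8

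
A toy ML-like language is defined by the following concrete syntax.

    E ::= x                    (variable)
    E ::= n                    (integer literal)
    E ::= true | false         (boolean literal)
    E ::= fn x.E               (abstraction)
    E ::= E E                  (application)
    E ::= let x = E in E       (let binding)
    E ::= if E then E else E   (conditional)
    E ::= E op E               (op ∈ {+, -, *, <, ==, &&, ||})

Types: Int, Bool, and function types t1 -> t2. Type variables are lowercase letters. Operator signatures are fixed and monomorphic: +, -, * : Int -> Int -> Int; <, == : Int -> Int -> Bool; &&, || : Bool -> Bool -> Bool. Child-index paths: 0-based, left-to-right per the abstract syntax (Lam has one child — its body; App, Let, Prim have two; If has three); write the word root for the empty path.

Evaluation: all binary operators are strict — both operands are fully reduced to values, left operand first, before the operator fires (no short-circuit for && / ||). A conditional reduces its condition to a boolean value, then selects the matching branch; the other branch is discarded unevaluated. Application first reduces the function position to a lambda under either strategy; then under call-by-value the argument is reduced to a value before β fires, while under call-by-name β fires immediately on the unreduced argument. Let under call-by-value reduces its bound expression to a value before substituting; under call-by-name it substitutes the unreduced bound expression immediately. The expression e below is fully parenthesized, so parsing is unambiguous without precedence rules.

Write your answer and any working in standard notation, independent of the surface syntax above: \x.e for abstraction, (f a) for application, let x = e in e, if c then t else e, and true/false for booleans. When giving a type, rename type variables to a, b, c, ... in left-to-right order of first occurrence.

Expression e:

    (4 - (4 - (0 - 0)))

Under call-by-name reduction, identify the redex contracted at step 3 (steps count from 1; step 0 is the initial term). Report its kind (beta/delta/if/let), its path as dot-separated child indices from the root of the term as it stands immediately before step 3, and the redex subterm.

Derivation:
step 0: (4 - (4 - (0 - 0)))
step 1: [delta@1.1] (4 - (4 - 0))
step 2: [delta@1] (4 - 4)
step 3: [delta@root] 0

Answer: delta at root : (4 - 4)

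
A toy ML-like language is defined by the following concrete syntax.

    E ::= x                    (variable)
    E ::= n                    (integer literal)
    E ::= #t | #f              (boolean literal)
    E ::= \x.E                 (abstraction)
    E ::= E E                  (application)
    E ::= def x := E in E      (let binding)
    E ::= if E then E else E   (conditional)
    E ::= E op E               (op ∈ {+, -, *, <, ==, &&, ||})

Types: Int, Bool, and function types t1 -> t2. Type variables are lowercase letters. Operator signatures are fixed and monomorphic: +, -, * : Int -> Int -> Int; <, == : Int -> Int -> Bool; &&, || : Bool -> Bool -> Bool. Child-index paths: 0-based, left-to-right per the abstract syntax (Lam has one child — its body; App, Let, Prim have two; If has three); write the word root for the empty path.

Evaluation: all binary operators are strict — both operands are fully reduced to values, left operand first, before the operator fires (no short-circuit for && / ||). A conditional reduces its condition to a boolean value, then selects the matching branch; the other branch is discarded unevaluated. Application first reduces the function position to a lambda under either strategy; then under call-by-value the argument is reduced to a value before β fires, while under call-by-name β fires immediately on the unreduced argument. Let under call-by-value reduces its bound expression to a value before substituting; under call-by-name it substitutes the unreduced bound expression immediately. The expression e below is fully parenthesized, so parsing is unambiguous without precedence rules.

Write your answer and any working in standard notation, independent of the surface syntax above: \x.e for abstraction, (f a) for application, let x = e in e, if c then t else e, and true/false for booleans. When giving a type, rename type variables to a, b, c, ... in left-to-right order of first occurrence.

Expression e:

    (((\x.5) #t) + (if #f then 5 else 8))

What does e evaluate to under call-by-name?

Trace:
step 0: (((\x.5) true) + (if false then 5 else 8))
step 1: [beta@0] (5 + (if false then 5 else 8))
step 2: [if@1] (5 + 8)
step 3: [delta@root] 13

Answer: 13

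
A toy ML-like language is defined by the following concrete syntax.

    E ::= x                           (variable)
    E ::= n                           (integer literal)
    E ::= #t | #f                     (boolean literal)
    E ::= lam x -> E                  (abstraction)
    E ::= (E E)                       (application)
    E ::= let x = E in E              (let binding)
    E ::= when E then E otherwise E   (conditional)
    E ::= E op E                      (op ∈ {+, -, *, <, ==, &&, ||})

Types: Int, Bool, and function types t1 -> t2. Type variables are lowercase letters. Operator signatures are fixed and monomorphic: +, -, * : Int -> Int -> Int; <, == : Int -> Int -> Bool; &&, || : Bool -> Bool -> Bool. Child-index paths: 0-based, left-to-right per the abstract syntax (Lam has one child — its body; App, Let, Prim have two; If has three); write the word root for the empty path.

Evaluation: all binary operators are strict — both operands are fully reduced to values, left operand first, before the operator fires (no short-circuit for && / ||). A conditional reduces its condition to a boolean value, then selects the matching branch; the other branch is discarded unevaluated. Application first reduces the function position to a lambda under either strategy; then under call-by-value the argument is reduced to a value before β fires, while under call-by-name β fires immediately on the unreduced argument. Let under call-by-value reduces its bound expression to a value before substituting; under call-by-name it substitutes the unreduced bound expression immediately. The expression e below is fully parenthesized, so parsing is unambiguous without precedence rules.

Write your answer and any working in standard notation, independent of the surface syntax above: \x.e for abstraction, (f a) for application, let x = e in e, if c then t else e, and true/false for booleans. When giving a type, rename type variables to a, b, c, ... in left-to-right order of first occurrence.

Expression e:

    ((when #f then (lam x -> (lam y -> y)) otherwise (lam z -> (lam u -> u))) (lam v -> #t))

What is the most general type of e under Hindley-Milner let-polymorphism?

Derivation:
  unify Bool ~ Bool
y : b
\y._ : b -> b
\x._ : a -> b -> b
u : d
\u._ : d -> d
\z._ : c -> d -> d
  unify a -> b -> b ~ c -> d -> d
  unify a ~ c
  unify b -> b ~ d -> d
  unify b ~ d
  unify d ~ d
\v._ : e -> Bool
  unify c -> d -> d ~ (e -> Bool) -> f
  unify c ~ e -> Bool
  unify d -> d ~ f
_ _ : d -> d

Answer: a -> a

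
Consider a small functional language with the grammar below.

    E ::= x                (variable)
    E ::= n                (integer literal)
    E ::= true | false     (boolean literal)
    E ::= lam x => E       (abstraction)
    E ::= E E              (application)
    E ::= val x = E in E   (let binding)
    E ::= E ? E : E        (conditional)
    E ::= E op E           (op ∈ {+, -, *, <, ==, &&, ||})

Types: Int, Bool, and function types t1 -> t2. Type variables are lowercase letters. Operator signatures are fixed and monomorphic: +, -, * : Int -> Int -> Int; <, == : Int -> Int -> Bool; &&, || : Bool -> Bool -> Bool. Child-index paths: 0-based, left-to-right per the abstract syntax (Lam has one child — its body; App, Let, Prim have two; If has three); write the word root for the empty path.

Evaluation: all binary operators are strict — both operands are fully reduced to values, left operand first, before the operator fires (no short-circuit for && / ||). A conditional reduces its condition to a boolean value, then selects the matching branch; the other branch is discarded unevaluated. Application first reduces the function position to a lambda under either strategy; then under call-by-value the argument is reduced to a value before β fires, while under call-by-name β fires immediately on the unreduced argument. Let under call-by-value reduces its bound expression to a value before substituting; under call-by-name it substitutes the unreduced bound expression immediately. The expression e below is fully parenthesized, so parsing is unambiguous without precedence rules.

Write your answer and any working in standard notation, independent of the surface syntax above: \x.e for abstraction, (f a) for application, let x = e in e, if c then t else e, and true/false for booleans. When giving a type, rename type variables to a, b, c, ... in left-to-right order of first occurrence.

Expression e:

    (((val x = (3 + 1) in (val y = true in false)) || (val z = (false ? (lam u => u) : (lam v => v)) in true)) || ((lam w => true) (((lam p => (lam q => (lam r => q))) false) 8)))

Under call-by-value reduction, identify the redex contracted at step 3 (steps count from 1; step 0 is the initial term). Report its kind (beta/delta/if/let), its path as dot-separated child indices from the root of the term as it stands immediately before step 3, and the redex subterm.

Derivation:
step 0: (((let x = (3 + 1) in (let y = true in false)) || (let z = (if false then (\u.u) else (\v.v)) in true)) || ((\w.true) (((\p.(\q.(\r.q))) false) 8)))
step 1: [delta@0.0.0] (((let x = 4 in (let y = true in false)) || (let z = (if false then (\u.u) else (\v.v)) in true)) || ((\w.true) (((\p.(\q.(\r.q))) false) 8)))
step 2: [let@0.0] (((let y = true in false) || (let z = (if false then (\u.u) else (\v.v)) in true)) || ((\w.true) (((\p.(\q.(\r.q))) false) 8)))
step 3: [let@0.0] ((false || (let z = (if false then (\u.u) else (\v.v)) in true)) || ((\w.true) (((\p.(\q.(\r.q))) false) 8)))

Answer: let at 0.0 : (let y = true in false)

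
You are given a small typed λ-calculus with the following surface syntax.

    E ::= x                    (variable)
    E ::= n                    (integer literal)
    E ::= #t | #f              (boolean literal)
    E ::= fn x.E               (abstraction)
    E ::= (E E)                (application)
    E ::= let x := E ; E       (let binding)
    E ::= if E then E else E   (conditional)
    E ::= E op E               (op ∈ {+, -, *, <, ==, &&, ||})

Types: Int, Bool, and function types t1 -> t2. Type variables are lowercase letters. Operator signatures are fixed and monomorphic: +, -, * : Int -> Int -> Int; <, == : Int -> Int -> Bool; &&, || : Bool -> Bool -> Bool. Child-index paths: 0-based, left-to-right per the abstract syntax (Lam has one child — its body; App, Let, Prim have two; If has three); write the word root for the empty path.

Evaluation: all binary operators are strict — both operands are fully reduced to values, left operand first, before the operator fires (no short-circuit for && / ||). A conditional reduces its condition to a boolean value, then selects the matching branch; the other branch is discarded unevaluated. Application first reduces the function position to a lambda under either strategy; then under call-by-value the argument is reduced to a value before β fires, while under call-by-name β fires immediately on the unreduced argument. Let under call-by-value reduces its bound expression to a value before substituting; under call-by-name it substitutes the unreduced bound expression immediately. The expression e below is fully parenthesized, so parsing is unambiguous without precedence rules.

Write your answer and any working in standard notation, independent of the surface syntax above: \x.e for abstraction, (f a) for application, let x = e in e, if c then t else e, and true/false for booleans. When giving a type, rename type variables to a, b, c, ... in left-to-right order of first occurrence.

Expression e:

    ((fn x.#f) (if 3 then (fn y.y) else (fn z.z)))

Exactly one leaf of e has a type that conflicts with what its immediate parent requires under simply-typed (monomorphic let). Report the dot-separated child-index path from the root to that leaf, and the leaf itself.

Answer: 1.0 : 3

Trace:
\x._ : a -> Bool
  unify Int ~ Bool
  FAIL: mismatch Int ~ Bool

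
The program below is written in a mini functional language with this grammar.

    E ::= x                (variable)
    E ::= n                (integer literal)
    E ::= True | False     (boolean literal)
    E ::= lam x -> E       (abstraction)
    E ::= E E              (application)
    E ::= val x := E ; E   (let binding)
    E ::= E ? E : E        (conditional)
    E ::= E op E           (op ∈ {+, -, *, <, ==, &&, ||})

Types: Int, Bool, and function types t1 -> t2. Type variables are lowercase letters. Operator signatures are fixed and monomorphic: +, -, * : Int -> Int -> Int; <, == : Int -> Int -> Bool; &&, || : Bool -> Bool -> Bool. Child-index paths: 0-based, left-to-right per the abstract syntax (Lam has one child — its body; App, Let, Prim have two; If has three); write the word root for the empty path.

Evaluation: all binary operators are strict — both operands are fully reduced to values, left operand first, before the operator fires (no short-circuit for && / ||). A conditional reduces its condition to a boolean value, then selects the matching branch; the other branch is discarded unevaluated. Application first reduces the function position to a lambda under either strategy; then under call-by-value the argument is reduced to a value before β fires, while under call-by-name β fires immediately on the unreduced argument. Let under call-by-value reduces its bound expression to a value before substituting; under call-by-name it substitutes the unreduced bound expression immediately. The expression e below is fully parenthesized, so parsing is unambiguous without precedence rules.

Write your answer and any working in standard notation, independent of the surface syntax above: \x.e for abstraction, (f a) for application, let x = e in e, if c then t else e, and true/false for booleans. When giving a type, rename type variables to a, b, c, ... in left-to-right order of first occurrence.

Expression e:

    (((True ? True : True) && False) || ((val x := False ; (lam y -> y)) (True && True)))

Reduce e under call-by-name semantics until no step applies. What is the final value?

Answer: true

Derivation:
step 0: (((if true then true else true) && false) || ((let x = false in (\y.y)) (true && true)))
step 1: [if@0.0] ((true && false) || ((let x = false in (\y.y)) (true && true)))
step 2: [delta@0] (false || ((let x = false in (\y.y)) (true && true)))
step 3: [let@1.0] (false || ((\y.y) (true && true)))
step 4: [beta@1] (false || (true && true))
step 5: [delta@1] (false || true)
step 6: [delta@root] true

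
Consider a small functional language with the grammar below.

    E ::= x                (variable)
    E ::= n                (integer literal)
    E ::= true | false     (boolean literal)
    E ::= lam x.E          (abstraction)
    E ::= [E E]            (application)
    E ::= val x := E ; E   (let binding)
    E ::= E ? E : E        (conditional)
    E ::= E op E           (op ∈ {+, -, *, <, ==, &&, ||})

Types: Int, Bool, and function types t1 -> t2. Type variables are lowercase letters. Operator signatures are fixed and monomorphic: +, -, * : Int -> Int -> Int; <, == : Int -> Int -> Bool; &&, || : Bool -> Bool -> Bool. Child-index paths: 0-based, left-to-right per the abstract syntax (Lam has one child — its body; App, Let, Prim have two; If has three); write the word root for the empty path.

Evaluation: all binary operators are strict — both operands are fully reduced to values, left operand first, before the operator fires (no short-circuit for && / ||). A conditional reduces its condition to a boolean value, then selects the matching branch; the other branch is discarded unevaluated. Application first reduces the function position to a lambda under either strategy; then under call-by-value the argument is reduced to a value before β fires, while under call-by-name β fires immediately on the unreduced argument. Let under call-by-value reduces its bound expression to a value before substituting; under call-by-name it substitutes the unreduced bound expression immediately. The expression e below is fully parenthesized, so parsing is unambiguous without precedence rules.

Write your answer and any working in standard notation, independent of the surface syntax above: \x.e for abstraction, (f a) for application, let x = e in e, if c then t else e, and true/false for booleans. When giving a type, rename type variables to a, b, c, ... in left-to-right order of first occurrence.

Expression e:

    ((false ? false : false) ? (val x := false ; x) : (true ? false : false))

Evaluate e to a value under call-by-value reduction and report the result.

Derivation:
step 0: (if (if false then false else false) then (let x = false in x) else (if true then false else false))
step 1: [if@0] (if false then (let x = false in x) else (if true then false else false))
step 2: [if@root] (if true then false else false)
step 3: [if@root] false

Answer: false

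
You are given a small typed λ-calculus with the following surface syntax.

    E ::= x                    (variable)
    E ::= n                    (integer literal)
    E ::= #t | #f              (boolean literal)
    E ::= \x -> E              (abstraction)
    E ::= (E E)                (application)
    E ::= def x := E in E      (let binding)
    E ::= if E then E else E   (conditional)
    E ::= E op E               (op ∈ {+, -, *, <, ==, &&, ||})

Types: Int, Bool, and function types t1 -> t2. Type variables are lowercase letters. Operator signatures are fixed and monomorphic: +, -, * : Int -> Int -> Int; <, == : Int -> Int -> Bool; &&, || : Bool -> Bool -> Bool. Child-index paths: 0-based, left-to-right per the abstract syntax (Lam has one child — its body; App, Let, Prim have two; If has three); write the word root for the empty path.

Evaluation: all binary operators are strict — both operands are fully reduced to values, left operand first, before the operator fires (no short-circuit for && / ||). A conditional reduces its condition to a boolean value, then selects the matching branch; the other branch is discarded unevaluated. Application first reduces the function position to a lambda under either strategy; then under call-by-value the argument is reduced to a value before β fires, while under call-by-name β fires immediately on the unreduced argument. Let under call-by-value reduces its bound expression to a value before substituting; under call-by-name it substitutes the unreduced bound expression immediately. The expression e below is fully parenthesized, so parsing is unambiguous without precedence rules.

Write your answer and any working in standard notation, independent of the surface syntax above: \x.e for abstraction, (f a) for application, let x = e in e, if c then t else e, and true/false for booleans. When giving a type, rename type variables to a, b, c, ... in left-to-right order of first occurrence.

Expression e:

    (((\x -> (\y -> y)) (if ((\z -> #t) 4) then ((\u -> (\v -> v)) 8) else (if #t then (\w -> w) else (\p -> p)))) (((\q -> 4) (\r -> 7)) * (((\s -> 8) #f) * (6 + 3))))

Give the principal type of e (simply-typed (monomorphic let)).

Trace:
y : b
\y._ : b -> b
\x._ : a -> b -> b
\z._ : c -> Bool
  unify c -> Bool ~ Int -> d
  unify c ~ Int
  unify Bool ~ d
_ _ : Bool
  unify Bool ~ Bool
v : f
\v._ : f -> f
\u._ : e -> f -> f
  unify e -> f -> f ~ Int -> g
  unify e ~ Int
  unify f -> f ~ g
_ _ : f -> f
  unify Bool ~ Bool
w : h
\w._ : h -> h
p : i
\p._ : i -> i
  unify h -> h ~ i -> i
  unify h ~ i
  unify i ~ i
  unify f -> f ~ i -> i
  unify f ~ i
  unify i ~ i
  unify a -> b -> b ~ (i -> i) -> j
  unify a ~ i -> i
  unify b -> b ~ j
_ _ : b -> b
\q._ : k -> Int
\r._ : l -> Int
  unify k -> Int ~ (l -> Int) -> m
  unify k ~ l -> Int
  unify Int ~ m
_ _ : Int
  unify Int ~ Int
\s._ : n -> Int
  unify n -> Int ~ Bool -> o
  unify n ~ Bool
  unify Int ~ o
_ _ : Int
  unify Int ~ Int
  unify Int ~ Int
  unify Int ~ Int
  unify Int ~ Int
  unify Int ~ Int
  unify b -> b ~ Int -> p
  unify b ~ Int
  unify Int ~ p
_ _ : Int

Answer: Int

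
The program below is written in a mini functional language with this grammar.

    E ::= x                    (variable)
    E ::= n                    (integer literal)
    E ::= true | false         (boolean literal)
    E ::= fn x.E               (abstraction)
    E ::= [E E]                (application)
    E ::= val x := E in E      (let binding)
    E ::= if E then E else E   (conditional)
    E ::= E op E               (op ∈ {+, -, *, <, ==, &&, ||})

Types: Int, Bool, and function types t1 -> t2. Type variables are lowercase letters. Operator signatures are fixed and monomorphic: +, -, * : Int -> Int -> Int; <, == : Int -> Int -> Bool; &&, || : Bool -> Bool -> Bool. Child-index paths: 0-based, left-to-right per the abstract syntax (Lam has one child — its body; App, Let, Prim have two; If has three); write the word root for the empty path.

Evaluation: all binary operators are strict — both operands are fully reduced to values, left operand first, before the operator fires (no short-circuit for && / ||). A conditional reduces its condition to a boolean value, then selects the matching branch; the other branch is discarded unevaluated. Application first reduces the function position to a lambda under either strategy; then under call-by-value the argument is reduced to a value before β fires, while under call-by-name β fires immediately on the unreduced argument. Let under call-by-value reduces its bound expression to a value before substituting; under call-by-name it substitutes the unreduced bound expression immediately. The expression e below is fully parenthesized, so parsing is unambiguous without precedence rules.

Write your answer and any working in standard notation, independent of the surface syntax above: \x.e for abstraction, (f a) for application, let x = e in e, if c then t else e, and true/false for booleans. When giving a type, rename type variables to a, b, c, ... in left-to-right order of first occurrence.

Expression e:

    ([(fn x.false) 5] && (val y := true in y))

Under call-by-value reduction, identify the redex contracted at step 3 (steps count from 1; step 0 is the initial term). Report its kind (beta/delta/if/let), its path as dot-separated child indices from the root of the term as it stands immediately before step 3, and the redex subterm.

Answer: delta at root : (false && true)

Derivation:
step 0: (((\x.false) 5) && (let y = true in y))
step 1: [beta@0] (false && (let y = true in y))
step 2: [let@1] (false && true)
step 3: [delta@root] false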